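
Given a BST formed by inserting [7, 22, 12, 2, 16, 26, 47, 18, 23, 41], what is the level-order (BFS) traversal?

Tree insertion order: [7, 22, 12, 2, 16, 26, 47, 18, 23, 41]
Tree (level-order array): [7, 2, 22, None, None, 12, 26, None, 16, 23, 47, None, 18, None, None, 41]
BFS from the root, enqueuing left then right child of each popped node:
  queue [7] -> pop 7, enqueue [2, 22], visited so far: [7]
  queue [2, 22] -> pop 2, enqueue [none], visited so far: [7, 2]
  queue [22] -> pop 22, enqueue [12, 26], visited so far: [7, 2, 22]
  queue [12, 26] -> pop 12, enqueue [16], visited so far: [7, 2, 22, 12]
  queue [26, 16] -> pop 26, enqueue [23, 47], visited so far: [7, 2, 22, 12, 26]
  queue [16, 23, 47] -> pop 16, enqueue [18], visited so far: [7, 2, 22, 12, 26, 16]
  queue [23, 47, 18] -> pop 23, enqueue [none], visited so far: [7, 2, 22, 12, 26, 16, 23]
  queue [47, 18] -> pop 47, enqueue [41], visited so far: [7, 2, 22, 12, 26, 16, 23, 47]
  queue [18, 41] -> pop 18, enqueue [none], visited so far: [7, 2, 22, 12, 26, 16, 23, 47, 18]
  queue [41] -> pop 41, enqueue [none], visited so far: [7, 2, 22, 12, 26, 16, 23, 47, 18, 41]
Result: [7, 2, 22, 12, 26, 16, 23, 47, 18, 41]


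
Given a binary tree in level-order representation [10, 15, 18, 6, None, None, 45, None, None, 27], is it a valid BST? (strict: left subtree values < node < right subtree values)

Level-order array: [10, 15, 18, 6, None, None, 45, None, None, 27]
Validate using subtree bounds (lo, hi): at each node, require lo < value < hi,
then recurse left with hi=value and right with lo=value.
Preorder trace (stopping at first violation):
  at node 10 with bounds (-inf, +inf): OK
  at node 15 with bounds (-inf, 10): VIOLATION
Node 15 violates its bound: not (-inf < 15 < 10).
Result: Not a valid BST


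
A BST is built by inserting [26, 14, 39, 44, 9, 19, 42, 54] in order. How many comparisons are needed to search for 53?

Search path for 53: 26 -> 39 -> 44 -> 54
Found: False
Comparisons: 4


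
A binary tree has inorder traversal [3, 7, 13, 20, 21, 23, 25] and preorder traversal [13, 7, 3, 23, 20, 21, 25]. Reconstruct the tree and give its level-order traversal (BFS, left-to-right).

Inorder:  [3, 7, 13, 20, 21, 23, 25]
Preorder: [13, 7, 3, 23, 20, 21, 25]
Algorithm: preorder visits root first, so consume preorder in order;
for each root, split the current inorder slice at that value into
left-subtree inorder and right-subtree inorder, then recurse.
Recursive splits:
  root=13; inorder splits into left=[3, 7], right=[20, 21, 23, 25]
  root=7; inorder splits into left=[3], right=[]
  root=3; inorder splits into left=[], right=[]
  root=23; inorder splits into left=[20, 21], right=[25]
  root=20; inorder splits into left=[], right=[21]
  root=21; inorder splits into left=[], right=[]
  root=25; inorder splits into left=[], right=[]
Reconstructed level-order: [13, 7, 23, 3, 20, 25, 21]


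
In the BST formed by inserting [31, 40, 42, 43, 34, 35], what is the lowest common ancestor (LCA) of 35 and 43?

Tree insertion order: [31, 40, 42, 43, 34, 35]
Tree (level-order array): [31, None, 40, 34, 42, None, 35, None, 43]
In a BST, the LCA of p=35, q=43 is the first node v on the
root-to-leaf path with p <= v <= q (go left if both < v, right if both > v).
Walk from root:
  at 31: both 35 and 43 > 31, go right
  at 40: 35 <= 40 <= 43, this is the LCA
LCA = 40


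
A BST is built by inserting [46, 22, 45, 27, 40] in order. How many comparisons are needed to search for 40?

Search path for 40: 46 -> 22 -> 45 -> 27 -> 40
Found: True
Comparisons: 5


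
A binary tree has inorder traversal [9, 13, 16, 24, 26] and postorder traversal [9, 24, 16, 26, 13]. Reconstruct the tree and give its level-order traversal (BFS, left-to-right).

Inorder:   [9, 13, 16, 24, 26]
Postorder: [9, 24, 16, 26, 13]
Algorithm: postorder visits root last, so walk postorder right-to-left;
each value is the root of the current inorder slice — split it at that
value, recurse on the right subtree first, then the left.
Recursive splits:
  root=13; inorder splits into left=[9], right=[16, 24, 26]
  root=26; inorder splits into left=[16, 24], right=[]
  root=16; inorder splits into left=[], right=[24]
  root=24; inorder splits into left=[], right=[]
  root=9; inorder splits into left=[], right=[]
Reconstructed level-order: [13, 9, 26, 16, 24]


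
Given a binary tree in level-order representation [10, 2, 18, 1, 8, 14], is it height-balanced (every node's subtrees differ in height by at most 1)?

Tree (level-order array): [10, 2, 18, 1, 8, 14]
Definition: a tree is height-balanced if, at every node, |h(left) - h(right)| <= 1 (empty subtree has height -1).
Bottom-up per-node check:
  node 1: h_left=-1, h_right=-1, diff=0 [OK], height=0
  node 8: h_left=-1, h_right=-1, diff=0 [OK], height=0
  node 2: h_left=0, h_right=0, diff=0 [OK], height=1
  node 14: h_left=-1, h_right=-1, diff=0 [OK], height=0
  node 18: h_left=0, h_right=-1, diff=1 [OK], height=1
  node 10: h_left=1, h_right=1, diff=0 [OK], height=2
All nodes satisfy the balance condition.
Result: Balanced


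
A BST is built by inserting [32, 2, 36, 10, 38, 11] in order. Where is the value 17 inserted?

Starting tree (level order): [32, 2, 36, None, 10, None, 38, None, 11]
Insertion path: 32 -> 2 -> 10 -> 11
Result: insert 17 as right child of 11
Final tree (level order): [32, 2, 36, None, 10, None, 38, None, 11, None, None, None, 17]


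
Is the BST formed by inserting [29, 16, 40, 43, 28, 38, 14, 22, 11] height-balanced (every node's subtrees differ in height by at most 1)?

Tree (level-order array): [29, 16, 40, 14, 28, 38, 43, 11, None, 22]
Definition: a tree is height-balanced if, at every node, |h(left) - h(right)| <= 1 (empty subtree has height -1).
Bottom-up per-node check:
  node 11: h_left=-1, h_right=-1, diff=0 [OK], height=0
  node 14: h_left=0, h_right=-1, diff=1 [OK], height=1
  node 22: h_left=-1, h_right=-1, diff=0 [OK], height=0
  node 28: h_left=0, h_right=-1, diff=1 [OK], height=1
  node 16: h_left=1, h_right=1, diff=0 [OK], height=2
  node 38: h_left=-1, h_right=-1, diff=0 [OK], height=0
  node 43: h_left=-1, h_right=-1, diff=0 [OK], height=0
  node 40: h_left=0, h_right=0, diff=0 [OK], height=1
  node 29: h_left=2, h_right=1, diff=1 [OK], height=3
All nodes satisfy the balance condition.
Result: Balanced


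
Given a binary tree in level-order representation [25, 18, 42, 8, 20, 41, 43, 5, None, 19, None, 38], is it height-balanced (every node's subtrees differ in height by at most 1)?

Tree (level-order array): [25, 18, 42, 8, 20, 41, 43, 5, None, 19, None, 38]
Definition: a tree is height-balanced if, at every node, |h(left) - h(right)| <= 1 (empty subtree has height -1).
Bottom-up per-node check:
  node 5: h_left=-1, h_right=-1, diff=0 [OK], height=0
  node 8: h_left=0, h_right=-1, diff=1 [OK], height=1
  node 19: h_left=-1, h_right=-1, diff=0 [OK], height=0
  node 20: h_left=0, h_right=-1, diff=1 [OK], height=1
  node 18: h_left=1, h_right=1, diff=0 [OK], height=2
  node 38: h_left=-1, h_right=-1, diff=0 [OK], height=0
  node 41: h_left=0, h_right=-1, diff=1 [OK], height=1
  node 43: h_left=-1, h_right=-1, diff=0 [OK], height=0
  node 42: h_left=1, h_right=0, diff=1 [OK], height=2
  node 25: h_left=2, h_right=2, diff=0 [OK], height=3
All nodes satisfy the balance condition.
Result: Balanced


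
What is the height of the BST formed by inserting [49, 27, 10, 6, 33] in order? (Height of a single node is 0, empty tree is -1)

Insertion order: [49, 27, 10, 6, 33]
Tree (level-order array): [49, 27, None, 10, 33, 6]
Compute height bottom-up (empty subtree = -1):
  height(6) = 1 + max(-1, -1) = 0
  height(10) = 1 + max(0, -1) = 1
  height(33) = 1 + max(-1, -1) = 0
  height(27) = 1 + max(1, 0) = 2
  height(49) = 1 + max(2, -1) = 3
Height = 3


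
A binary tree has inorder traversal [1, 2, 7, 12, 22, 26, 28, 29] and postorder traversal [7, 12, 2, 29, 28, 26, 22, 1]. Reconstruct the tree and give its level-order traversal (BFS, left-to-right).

Inorder:   [1, 2, 7, 12, 22, 26, 28, 29]
Postorder: [7, 12, 2, 29, 28, 26, 22, 1]
Algorithm: postorder visits root last, so walk postorder right-to-left;
each value is the root of the current inorder slice — split it at that
value, recurse on the right subtree first, then the left.
Recursive splits:
  root=1; inorder splits into left=[], right=[2, 7, 12, 22, 26, 28, 29]
  root=22; inorder splits into left=[2, 7, 12], right=[26, 28, 29]
  root=26; inorder splits into left=[], right=[28, 29]
  root=28; inorder splits into left=[], right=[29]
  root=29; inorder splits into left=[], right=[]
  root=2; inorder splits into left=[], right=[7, 12]
  root=12; inorder splits into left=[7], right=[]
  root=7; inorder splits into left=[], right=[]
Reconstructed level-order: [1, 22, 2, 26, 12, 28, 7, 29]


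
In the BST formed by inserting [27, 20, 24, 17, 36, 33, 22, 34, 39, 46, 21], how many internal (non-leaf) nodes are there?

Tree built from: [27, 20, 24, 17, 36, 33, 22, 34, 39, 46, 21]
Tree (level-order array): [27, 20, 36, 17, 24, 33, 39, None, None, 22, None, None, 34, None, 46, 21]
Rule: An internal node has at least one child.
Per-node child counts:
  node 27: 2 child(ren)
  node 20: 2 child(ren)
  node 17: 0 child(ren)
  node 24: 1 child(ren)
  node 22: 1 child(ren)
  node 21: 0 child(ren)
  node 36: 2 child(ren)
  node 33: 1 child(ren)
  node 34: 0 child(ren)
  node 39: 1 child(ren)
  node 46: 0 child(ren)
Matching nodes: [27, 20, 24, 22, 36, 33, 39]
Count of internal (non-leaf) nodes: 7


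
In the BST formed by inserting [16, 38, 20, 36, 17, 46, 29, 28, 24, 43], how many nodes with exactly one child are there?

Tree built from: [16, 38, 20, 36, 17, 46, 29, 28, 24, 43]
Tree (level-order array): [16, None, 38, 20, 46, 17, 36, 43, None, None, None, 29, None, None, None, 28, None, 24]
Rule: These are nodes with exactly 1 non-null child.
Per-node child counts:
  node 16: 1 child(ren)
  node 38: 2 child(ren)
  node 20: 2 child(ren)
  node 17: 0 child(ren)
  node 36: 1 child(ren)
  node 29: 1 child(ren)
  node 28: 1 child(ren)
  node 24: 0 child(ren)
  node 46: 1 child(ren)
  node 43: 0 child(ren)
Matching nodes: [16, 36, 29, 28, 46]
Count of nodes with exactly one child: 5


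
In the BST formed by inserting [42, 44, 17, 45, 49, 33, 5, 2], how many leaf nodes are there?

Tree built from: [42, 44, 17, 45, 49, 33, 5, 2]
Tree (level-order array): [42, 17, 44, 5, 33, None, 45, 2, None, None, None, None, 49]
Rule: A leaf has 0 children.
Per-node child counts:
  node 42: 2 child(ren)
  node 17: 2 child(ren)
  node 5: 1 child(ren)
  node 2: 0 child(ren)
  node 33: 0 child(ren)
  node 44: 1 child(ren)
  node 45: 1 child(ren)
  node 49: 0 child(ren)
Matching nodes: [2, 33, 49]
Count of leaf nodes: 3


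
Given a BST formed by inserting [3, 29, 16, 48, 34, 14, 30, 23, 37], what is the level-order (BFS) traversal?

Tree insertion order: [3, 29, 16, 48, 34, 14, 30, 23, 37]
Tree (level-order array): [3, None, 29, 16, 48, 14, 23, 34, None, None, None, None, None, 30, 37]
BFS from the root, enqueuing left then right child of each popped node:
  queue [3] -> pop 3, enqueue [29], visited so far: [3]
  queue [29] -> pop 29, enqueue [16, 48], visited so far: [3, 29]
  queue [16, 48] -> pop 16, enqueue [14, 23], visited so far: [3, 29, 16]
  queue [48, 14, 23] -> pop 48, enqueue [34], visited so far: [3, 29, 16, 48]
  queue [14, 23, 34] -> pop 14, enqueue [none], visited so far: [3, 29, 16, 48, 14]
  queue [23, 34] -> pop 23, enqueue [none], visited so far: [3, 29, 16, 48, 14, 23]
  queue [34] -> pop 34, enqueue [30, 37], visited so far: [3, 29, 16, 48, 14, 23, 34]
  queue [30, 37] -> pop 30, enqueue [none], visited so far: [3, 29, 16, 48, 14, 23, 34, 30]
  queue [37] -> pop 37, enqueue [none], visited so far: [3, 29, 16, 48, 14, 23, 34, 30, 37]
Result: [3, 29, 16, 48, 14, 23, 34, 30, 37]


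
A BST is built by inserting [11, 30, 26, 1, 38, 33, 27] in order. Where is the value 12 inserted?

Starting tree (level order): [11, 1, 30, None, None, 26, 38, None, 27, 33]
Insertion path: 11 -> 30 -> 26
Result: insert 12 as left child of 26
Final tree (level order): [11, 1, 30, None, None, 26, 38, 12, 27, 33]


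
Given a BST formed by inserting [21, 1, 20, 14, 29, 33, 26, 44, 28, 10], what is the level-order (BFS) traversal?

Tree insertion order: [21, 1, 20, 14, 29, 33, 26, 44, 28, 10]
Tree (level-order array): [21, 1, 29, None, 20, 26, 33, 14, None, None, 28, None, 44, 10]
BFS from the root, enqueuing left then right child of each popped node:
  queue [21] -> pop 21, enqueue [1, 29], visited so far: [21]
  queue [1, 29] -> pop 1, enqueue [20], visited so far: [21, 1]
  queue [29, 20] -> pop 29, enqueue [26, 33], visited so far: [21, 1, 29]
  queue [20, 26, 33] -> pop 20, enqueue [14], visited so far: [21, 1, 29, 20]
  queue [26, 33, 14] -> pop 26, enqueue [28], visited so far: [21, 1, 29, 20, 26]
  queue [33, 14, 28] -> pop 33, enqueue [44], visited so far: [21, 1, 29, 20, 26, 33]
  queue [14, 28, 44] -> pop 14, enqueue [10], visited so far: [21, 1, 29, 20, 26, 33, 14]
  queue [28, 44, 10] -> pop 28, enqueue [none], visited so far: [21, 1, 29, 20, 26, 33, 14, 28]
  queue [44, 10] -> pop 44, enqueue [none], visited so far: [21, 1, 29, 20, 26, 33, 14, 28, 44]
  queue [10] -> pop 10, enqueue [none], visited so far: [21, 1, 29, 20, 26, 33, 14, 28, 44, 10]
Result: [21, 1, 29, 20, 26, 33, 14, 28, 44, 10]


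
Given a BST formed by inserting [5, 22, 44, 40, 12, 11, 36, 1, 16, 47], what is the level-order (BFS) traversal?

Tree insertion order: [5, 22, 44, 40, 12, 11, 36, 1, 16, 47]
Tree (level-order array): [5, 1, 22, None, None, 12, 44, 11, 16, 40, 47, None, None, None, None, 36]
BFS from the root, enqueuing left then right child of each popped node:
  queue [5] -> pop 5, enqueue [1, 22], visited so far: [5]
  queue [1, 22] -> pop 1, enqueue [none], visited so far: [5, 1]
  queue [22] -> pop 22, enqueue [12, 44], visited so far: [5, 1, 22]
  queue [12, 44] -> pop 12, enqueue [11, 16], visited so far: [5, 1, 22, 12]
  queue [44, 11, 16] -> pop 44, enqueue [40, 47], visited so far: [5, 1, 22, 12, 44]
  queue [11, 16, 40, 47] -> pop 11, enqueue [none], visited so far: [5, 1, 22, 12, 44, 11]
  queue [16, 40, 47] -> pop 16, enqueue [none], visited so far: [5, 1, 22, 12, 44, 11, 16]
  queue [40, 47] -> pop 40, enqueue [36], visited so far: [5, 1, 22, 12, 44, 11, 16, 40]
  queue [47, 36] -> pop 47, enqueue [none], visited so far: [5, 1, 22, 12, 44, 11, 16, 40, 47]
  queue [36] -> pop 36, enqueue [none], visited so far: [5, 1, 22, 12, 44, 11, 16, 40, 47, 36]
Result: [5, 1, 22, 12, 44, 11, 16, 40, 47, 36]


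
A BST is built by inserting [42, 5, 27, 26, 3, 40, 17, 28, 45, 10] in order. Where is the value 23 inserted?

Starting tree (level order): [42, 5, 45, 3, 27, None, None, None, None, 26, 40, 17, None, 28, None, 10]
Insertion path: 42 -> 5 -> 27 -> 26 -> 17
Result: insert 23 as right child of 17
Final tree (level order): [42, 5, 45, 3, 27, None, None, None, None, 26, 40, 17, None, 28, None, 10, 23]


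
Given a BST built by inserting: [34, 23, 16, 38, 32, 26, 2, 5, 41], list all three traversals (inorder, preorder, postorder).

Tree insertion order: [34, 23, 16, 38, 32, 26, 2, 5, 41]
Tree (level-order array): [34, 23, 38, 16, 32, None, 41, 2, None, 26, None, None, None, None, 5]
Inorder (L, root, R): [2, 5, 16, 23, 26, 32, 34, 38, 41]
Preorder (root, L, R): [34, 23, 16, 2, 5, 32, 26, 38, 41]
Postorder (L, R, root): [5, 2, 16, 26, 32, 23, 41, 38, 34]


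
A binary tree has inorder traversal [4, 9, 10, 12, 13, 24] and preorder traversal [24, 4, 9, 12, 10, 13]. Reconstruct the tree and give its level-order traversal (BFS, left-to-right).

Inorder:  [4, 9, 10, 12, 13, 24]
Preorder: [24, 4, 9, 12, 10, 13]
Algorithm: preorder visits root first, so consume preorder in order;
for each root, split the current inorder slice at that value into
left-subtree inorder and right-subtree inorder, then recurse.
Recursive splits:
  root=24; inorder splits into left=[4, 9, 10, 12, 13], right=[]
  root=4; inorder splits into left=[], right=[9, 10, 12, 13]
  root=9; inorder splits into left=[], right=[10, 12, 13]
  root=12; inorder splits into left=[10], right=[13]
  root=10; inorder splits into left=[], right=[]
  root=13; inorder splits into left=[], right=[]
Reconstructed level-order: [24, 4, 9, 12, 10, 13]


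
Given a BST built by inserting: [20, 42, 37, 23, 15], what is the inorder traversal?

Tree insertion order: [20, 42, 37, 23, 15]
Tree (level-order array): [20, 15, 42, None, None, 37, None, 23]
Inorder traversal: [15, 20, 23, 37, 42]


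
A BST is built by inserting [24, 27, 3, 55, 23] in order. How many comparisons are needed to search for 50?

Search path for 50: 24 -> 27 -> 55
Found: False
Comparisons: 3


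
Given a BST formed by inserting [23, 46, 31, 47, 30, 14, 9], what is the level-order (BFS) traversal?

Tree insertion order: [23, 46, 31, 47, 30, 14, 9]
Tree (level-order array): [23, 14, 46, 9, None, 31, 47, None, None, 30]
BFS from the root, enqueuing left then right child of each popped node:
  queue [23] -> pop 23, enqueue [14, 46], visited so far: [23]
  queue [14, 46] -> pop 14, enqueue [9], visited so far: [23, 14]
  queue [46, 9] -> pop 46, enqueue [31, 47], visited so far: [23, 14, 46]
  queue [9, 31, 47] -> pop 9, enqueue [none], visited so far: [23, 14, 46, 9]
  queue [31, 47] -> pop 31, enqueue [30], visited so far: [23, 14, 46, 9, 31]
  queue [47, 30] -> pop 47, enqueue [none], visited so far: [23, 14, 46, 9, 31, 47]
  queue [30] -> pop 30, enqueue [none], visited so far: [23, 14, 46, 9, 31, 47, 30]
Result: [23, 14, 46, 9, 31, 47, 30]


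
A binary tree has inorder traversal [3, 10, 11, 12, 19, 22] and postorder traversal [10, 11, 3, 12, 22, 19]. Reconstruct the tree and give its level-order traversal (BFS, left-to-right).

Inorder:   [3, 10, 11, 12, 19, 22]
Postorder: [10, 11, 3, 12, 22, 19]
Algorithm: postorder visits root last, so walk postorder right-to-left;
each value is the root of the current inorder slice — split it at that
value, recurse on the right subtree first, then the left.
Recursive splits:
  root=19; inorder splits into left=[3, 10, 11, 12], right=[22]
  root=22; inorder splits into left=[], right=[]
  root=12; inorder splits into left=[3, 10, 11], right=[]
  root=3; inorder splits into left=[], right=[10, 11]
  root=11; inorder splits into left=[10], right=[]
  root=10; inorder splits into left=[], right=[]
Reconstructed level-order: [19, 12, 22, 3, 11, 10]


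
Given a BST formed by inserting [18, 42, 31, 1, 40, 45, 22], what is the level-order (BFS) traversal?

Tree insertion order: [18, 42, 31, 1, 40, 45, 22]
Tree (level-order array): [18, 1, 42, None, None, 31, 45, 22, 40]
BFS from the root, enqueuing left then right child of each popped node:
  queue [18] -> pop 18, enqueue [1, 42], visited so far: [18]
  queue [1, 42] -> pop 1, enqueue [none], visited so far: [18, 1]
  queue [42] -> pop 42, enqueue [31, 45], visited so far: [18, 1, 42]
  queue [31, 45] -> pop 31, enqueue [22, 40], visited so far: [18, 1, 42, 31]
  queue [45, 22, 40] -> pop 45, enqueue [none], visited so far: [18, 1, 42, 31, 45]
  queue [22, 40] -> pop 22, enqueue [none], visited so far: [18, 1, 42, 31, 45, 22]
  queue [40] -> pop 40, enqueue [none], visited so far: [18, 1, 42, 31, 45, 22, 40]
Result: [18, 1, 42, 31, 45, 22, 40]


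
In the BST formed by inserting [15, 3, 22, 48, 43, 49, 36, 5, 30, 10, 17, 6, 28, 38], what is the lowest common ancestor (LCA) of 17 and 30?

Tree insertion order: [15, 3, 22, 48, 43, 49, 36, 5, 30, 10, 17, 6, 28, 38]
Tree (level-order array): [15, 3, 22, None, 5, 17, 48, None, 10, None, None, 43, 49, 6, None, 36, None, None, None, None, None, 30, 38, 28]
In a BST, the LCA of p=17, q=30 is the first node v on the
root-to-leaf path with p <= v <= q (go left if both < v, right if both > v).
Walk from root:
  at 15: both 17 and 30 > 15, go right
  at 22: 17 <= 22 <= 30, this is the LCA
LCA = 22


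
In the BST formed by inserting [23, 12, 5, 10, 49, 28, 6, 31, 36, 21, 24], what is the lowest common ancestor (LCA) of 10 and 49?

Tree insertion order: [23, 12, 5, 10, 49, 28, 6, 31, 36, 21, 24]
Tree (level-order array): [23, 12, 49, 5, 21, 28, None, None, 10, None, None, 24, 31, 6, None, None, None, None, 36]
In a BST, the LCA of p=10, q=49 is the first node v on the
root-to-leaf path with p <= v <= q (go left if both < v, right if both > v).
Walk from root:
  at 23: 10 <= 23 <= 49, this is the LCA
LCA = 23


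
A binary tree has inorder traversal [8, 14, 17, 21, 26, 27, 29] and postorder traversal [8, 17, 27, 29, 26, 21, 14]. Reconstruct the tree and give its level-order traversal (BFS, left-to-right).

Inorder:   [8, 14, 17, 21, 26, 27, 29]
Postorder: [8, 17, 27, 29, 26, 21, 14]
Algorithm: postorder visits root last, so walk postorder right-to-left;
each value is the root of the current inorder slice — split it at that
value, recurse on the right subtree first, then the left.
Recursive splits:
  root=14; inorder splits into left=[8], right=[17, 21, 26, 27, 29]
  root=21; inorder splits into left=[17], right=[26, 27, 29]
  root=26; inorder splits into left=[], right=[27, 29]
  root=29; inorder splits into left=[27], right=[]
  root=27; inorder splits into left=[], right=[]
  root=17; inorder splits into left=[], right=[]
  root=8; inorder splits into left=[], right=[]
Reconstructed level-order: [14, 8, 21, 17, 26, 29, 27]


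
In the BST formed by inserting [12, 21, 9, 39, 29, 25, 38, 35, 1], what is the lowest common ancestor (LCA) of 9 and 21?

Tree insertion order: [12, 21, 9, 39, 29, 25, 38, 35, 1]
Tree (level-order array): [12, 9, 21, 1, None, None, 39, None, None, 29, None, 25, 38, None, None, 35]
In a BST, the LCA of p=9, q=21 is the first node v on the
root-to-leaf path with p <= v <= q (go left if both < v, right if both > v).
Walk from root:
  at 12: 9 <= 12 <= 21, this is the LCA
LCA = 12


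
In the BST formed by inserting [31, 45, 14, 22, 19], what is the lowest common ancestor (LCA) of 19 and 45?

Tree insertion order: [31, 45, 14, 22, 19]
Tree (level-order array): [31, 14, 45, None, 22, None, None, 19]
In a BST, the LCA of p=19, q=45 is the first node v on the
root-to-leaf path with p <= v <= q (go left if both < v, right if both > v).
Walk from root:
  at 31: 19 <= 31 <= 45, this is the LCA
LCA = 31


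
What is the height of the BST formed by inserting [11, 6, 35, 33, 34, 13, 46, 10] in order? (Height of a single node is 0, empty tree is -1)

Insertion order: [11, 6, 35, 33, 34, 13, 46, 10]
Tree (level-order array): [11, 6, 35, None, 10, 33, 46, None, None, 13, 34]
Compute height bottom-up (empty subtree = -1):
  height(10) = 1 + max(-1, -1) = 0
  height(6) = 1 + max(-1, 0) = 1
  height(13) = 1 + max(-1, -1) = 0
  height(34) = 1 + max(-1, -1) = 0
  height(33) = 1 + max(0, 0) = 1
  height(46) = 1 + max(-1, -1) = 0
  height(35) = 1 + max(1, 0) = 2
  height(11) = 1 + max(1, 2) = 3
Height = 3


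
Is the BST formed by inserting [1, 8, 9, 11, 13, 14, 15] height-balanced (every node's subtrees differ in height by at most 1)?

Tree (level-order array): [1, None, 8, None, 9, None, 11, None, 13, None, 14, None, 15]
Definition: a tree is height-balanced if, at every node, |h(left) - h(right)| <= 1 (empty subtree has height -1).
Bottom-up per-node check:
  node 15: h_left=-1, h_right=-1, diff=0 [OK], height=0
  node 14: h_left=-1, h_right=0, diff=1 [OK], height=1
  node 13: h_left=-1, h_right=1, diff=2 [FAIL (|-1-1|=2 > 1)], height=2
  node 11: h_left=-1, h_right=2, diff=3 [FAIL (|-1-2|=3 > 1)], height=3
  node 9: h_left=-1, h_right=3, diff=4 [FAIL (|-1-3|=4 > 1)], height=4
  node 8: h_left=-1, h_right=4, diff=5 [FAIL (|-1-4|=5 > 1)], height=5
  node 1: h_left=-1, h_right=5, diff=6 [FAIL (|-1-5|=6 > 1)], height=6
Node 13 violates the condition: |-1 - 1| = 2 > 1.
Result: Not balanced


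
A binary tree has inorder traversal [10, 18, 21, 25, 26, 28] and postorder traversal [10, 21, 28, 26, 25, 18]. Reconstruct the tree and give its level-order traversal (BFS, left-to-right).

Inorder:   [10, 18, 21, 25, 26, 28]
Postorder: [10, 21, 28, 26, 25, 18]
Algorithm: postorder visits root last, so walk postorder right-to-left;
each value is the root of the current inorder slice — split it at that
value, recurse on the right subtree first, then the left.
Recursive splits:
  root=18; inorder splits into left=[10], right=[21, 25, 26, 28]
  root=25; inorder splits into left=[21], right=[26, 28]
  root=26; inorder splits into left=[], right=[28]
  root=28; inorder splits into left=[], right=[]
  root=21; inorder splits into left=[], right=[]
  root=10; inorder splits into left=[], right=[]
Reconstructed level-order: [18, 10, 25, 21, 26, 28]


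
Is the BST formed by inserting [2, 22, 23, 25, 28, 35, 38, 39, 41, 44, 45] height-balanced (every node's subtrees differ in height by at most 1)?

Tree (level-order array): [2, None, 22, None, 23, None, 25, None, 28, None, 35, None, 38, None, 39, None, 41, None, 44, None, 45]
Definition: a tree is height-balanced if, at every node, |h(left) - h(right)| <= 1 (empty subtree has height -1).
Bottom-up per-node check:
  node 45: h_left=-1, h_right=-1, diff=0 [OK], height=0
  node 44: h_left=-1, h_right=0, diff=1 [OK], height=1
  node 41: h_left=-1, h_right=1, diff=2 [FAIL (|-1-1|=2 > 1)], height=2
  node 39: h_left=-1, h_right=2, diff=3 [FAIL (|-1-2|=3 > 1)], height=3
  node 38: h_left=-1, h_right=3, diff=4 [FAIL (|-1-3|=4 > 1)], height=4
  node 35: h_left=-1, h_right=4, diff=5 [FAIL (|-1-4|=5 > 1)], height=5
  node 28: h_left=-1, h_right=5, diff=6 [FAIL (|-1-5|=6 > 1)], height=6
  node 25: h_left=-1, h_right=6, diff=7 [FAIL (|-1-6|=7 > 1)], height=7
  node 23: h_left=-1, h_right=7, diff=8 [FAIL (|-1-7|=8 > 1)], height=8
  node 22: h_left=-1, h_right=8, diff=9 [FAIL (|-1-8|=9 > 1)], height=9
  node 2: h_left=-1, h_right=9, diff=10 [FAIL (|-1-9|=10 > 1)], height=10
Node 41 violates the condition: |-1 - 1| = 2 > 1.
Result: Not balanced


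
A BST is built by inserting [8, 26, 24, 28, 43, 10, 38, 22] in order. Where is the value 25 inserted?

Starting tree (level order): [8, None, 26, 24, 28, 10, None, None, 43, None, 22, 38]
Insertion path: 8 -> 26 -> 24
Result: insert 25 as right child of 24
Final tree (level order): [8, None, 26, 24, 28, 10, 25, None, 43, None, 22, None, None, 38]


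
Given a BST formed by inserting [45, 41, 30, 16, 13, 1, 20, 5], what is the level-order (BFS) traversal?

Tree insertion order: [45, 41, 30, 16, 13, 1, 20, 5]
Tree (level-order array): [45, 41, None, 30, None, 16, None, 13, 20, 1, None, None, None, None, 5]
BFS from the root, enqueuing left then right child of each popped node:
  queue [45] -> pop 45, enqueue [41], visited so far: [45]
  queue [41] -> pop 41, enqueue [30], visited so far: [45, 41]
  queue [30] -> pop 30, enqueue [16], visited so far: [45, 41, 30]
  queue [16] -> pop 16, enqueue [13, 20], visited so far: [45, 41, 30, 16]
  queue [13, 20] -> pop 13, enqueue [1], visited so far: [45, 41, 30, 16, 13]
  queue [20, 1] -> pop 20, enqueue [none], visited so far: [45, 41, 30, 16, 13, 20]
  queue [1] -> pop 1, enqueue [5], visited so far: [45, 41, 30, 16, 13, 20, 1]
  queue [5] -> pop 5, enqueue [none], visited so far: [45, 41, 30, 16, 13, 20, 1, 5]
Result: [45, 41, 30, 16, 13, 20, 1, 5]


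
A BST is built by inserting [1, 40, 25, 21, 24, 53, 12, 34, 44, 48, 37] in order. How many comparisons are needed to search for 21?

Search path for 21: 1 -> 40 -> 25 -> 21
Found: True
Comparisons: 4


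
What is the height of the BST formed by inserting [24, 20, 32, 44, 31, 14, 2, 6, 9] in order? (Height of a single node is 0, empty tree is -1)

Insertion order: [24, 20, 32, 44, 31, 14, 2, 6, 9]
Tree (level-order array): [24, 20, 32, 14, None, 31, 44, 2, None, None, None, None, None, None, 6, None, 9]
Compute height bottom-up (empty subtree = -1):
  height(9) = 1 + max(-1, -1) = 0
  height(6) = 1 + max(-1, 0) = 1
  height(2) = 1 + max(-1, 1) = 2
  height(14) = 1 + max(2, -1) = 3
  height(20) = 1 + max(3, -1) = 4
  height(31) = 1 + max(-1, -1) = 0
  height(44) = 1 + max(-1, -1) = 0
  height(32) = 1 + max(0, 0) = 1
  height(24) = 1 + max(4, 1) = 5
Height = 5


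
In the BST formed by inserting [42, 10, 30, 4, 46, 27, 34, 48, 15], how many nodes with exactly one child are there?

Tree built from: [42, 10, 30, 4, 46, 27, 34, 48, 15]
Tree (level-order array): [42, 10, 46, 4, 30, None, 48, None, None, 27, 34, None, None, 15]
Rule: These are nodes with exactly 1 non-null child.
Per-node child counts:
  node 42: 2 child(ren)
  node 10: 2 child(ren)
  node 4: 0 child(ren)
  node 30: 2 child(ren)
  node 27: 1 child(ren)
  node 15: 0 child(ren)
  node 34: 0 child(ren)
  node 46: 1 child(ren)
  node 48: 0 child(ren)
Matching nodes: [27, 46]
Count of nodes with exactly one child: 2


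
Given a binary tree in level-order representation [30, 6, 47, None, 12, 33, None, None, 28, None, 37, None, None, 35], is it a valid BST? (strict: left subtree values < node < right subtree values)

Level-order array: [30, 6, 47, None, 12, 33, None, None, 28, None, 37, None, None, 35]
Validate using subtree bounds (lo, hi): at each node, require lo < value < hi,
then recurse left with hi=value and right with lo=value.
Preorder trace (stopping at first violation):
  at node 30 with bounds (-inf, +inf): OK
  at node 6 with bounds (-inf, 30): OK
  at node 12 with bounds (6, 30): OK
  at node 28 with bounds (12, 30): OK
  at node 47 with bounds (30, +inf): OK
  at node 33 with bounds (30, 47): OK
  at node 37 with bounds (33, 47): OK
  at node 35 with bounds (33, 37): OK
No violation found at any node.
Result: Valid BST


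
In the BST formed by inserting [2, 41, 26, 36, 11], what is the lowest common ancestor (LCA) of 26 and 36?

Tree insertion order: [2, 41, 26, 36, 11]
Tree (level-order array): [2, None, 41, 26, None, 11, 36]
In a BST, the LCA of p=26, q=36 is the first node v on the
root-to-leaf path with p <= v <= q (go left if both < v, right if both > v).
Walk from root:
  at 2: both 26 and 36 > 2, go right
  at 41: both 26 and 36 < 41, go left
  at 26: 26 <= 26 <= 36, this is the LCA
LCA = 26


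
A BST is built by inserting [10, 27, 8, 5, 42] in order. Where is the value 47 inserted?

Starting tree (level order): [10, 8, 27, 5, None, None, 42]
Insertion path: 10 -> 27 -> 42
Result: insert 47 as right child of 42
Final tree (level order): [10, 8, 27, 5, None, None, 42, None, None, None, 47]


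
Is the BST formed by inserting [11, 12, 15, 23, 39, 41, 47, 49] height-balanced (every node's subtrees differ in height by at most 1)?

Tree (level-order array): [11, None, 12, None, 15, None, 23, None, 39, None, 41, None, 47, None, 49]
Definition: a tree is height-balanced if, at every node, |h(left) - h(right)| <= 1 (empty subtree has height -1).
Bottom-up per-node check:
  node 49: h_left=-1, h_right=-1, diff=0 [OK], height=0
  node 47: h_left=-1, h_right=0, diff=1 [OK], height=1
  node 41: h_left=-1, h_right=1, diff=2 [FAIL (|-1-1|=2 > 1)], height=2
  node 39: h_left=-1, h_right=2, diff=3 [FAIL (|-1-2|=3 > 1)], height=3
  node 23: h_left=-1, h_right=3, diff=4 [FAIL (|-1-3|=4 > 1)], height=4
  node 15: h_left=-1, h_right=4, diff=5 [FAIL (|-1-4|=5 > 1)], height=5
  node 12: h_left=-1, h_right=5, diff=6 [FAIL (|-1-5|=6 > 1)], height=6
  node 11: h_left=-1, h_right=6, diff=7 [FAIL (|-1-6|=7 > 1)], height=7
Node 41 violates the condition: |-1 - 1| = 2 > 1.
Result: Not balanced


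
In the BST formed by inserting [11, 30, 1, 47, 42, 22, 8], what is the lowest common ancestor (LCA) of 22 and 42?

Tree insertion order: [11, 30, 1, 47, 42, 22, 8]
Tree (level-order array): [11, 1, 30, None, 8, 22, 47, None, None, None, None, 42]
In a BST, the LCA of p=22, q=42 is the first node v on the
root-to-leaf path with p <= v <= q (go left if both < v, right if both > v).
Walk from root:
  at 11: both 22 and 42 > 11, go right
  at 30: 22 <= 30 <= 42, this is the LCA
LCA = 30


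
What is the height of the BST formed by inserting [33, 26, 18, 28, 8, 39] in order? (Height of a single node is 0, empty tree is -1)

Insertion order: [33, 26, 18, 28, 8, 39]
Tree (level-order array): [33, 26, 39, 18, 28, None, None, 8]
Compute height bottom-up (empty subtree = -1):
  height(8) = 1 + max(-1, -1) = 0
  height(18) = 1 + max(0, -1) = 1
  height(28) = 1 + max(-1, -1) = 0
  height(26) = 1 + max(1, 0) = 2
  height(39) = 1 + max(-1, -1) = 0
  height(33) = 1 + max(2, 0) = 3
Height = 3


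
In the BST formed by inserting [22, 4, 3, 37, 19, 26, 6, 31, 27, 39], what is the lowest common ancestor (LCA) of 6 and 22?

Tree insertion order: [22, 4, 3, 37, 19, 26, 6, 31, 27, 39]
Tree (level-order array): [22, 4, 37, 3, 19, 26, 39, None, None, 6, None, None, 31, None, None, None, None, 27]
In a BST, the LCA of p=6, q=22 is the first node v on the
root-to-leaf path with p <= v <= q (go left if both < v, right if both > v).
Walk from root:
  at 22: 6 <= 22 <= 22, this is the LCA
LCA = 22


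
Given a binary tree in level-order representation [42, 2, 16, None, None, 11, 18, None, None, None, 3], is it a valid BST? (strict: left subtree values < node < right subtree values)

Level-order array: [42, 2, 16, None, None, 11, 18, None, None, None, 3]
Validate using subtree bounds (lo, hi): at each node, require lo < value < hi,
then recurse left with hi=value and right with lo=value.
Preorder trace (stopping at first violation):
  at node 42 with bounds (-inf, +inf): OK
  at node 2 with bounds (-inf, 42): OK
  at node 16 with bounds (42, +inf): VIOLATION
Node 16 violates its bound: not (42 < 16 < +inf).
Result: Not a valid BST


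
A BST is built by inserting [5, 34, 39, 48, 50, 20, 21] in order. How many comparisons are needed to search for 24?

Search path for 24: 5 -> 34 -> 20 -> 21
Found: False
Comparisons: 4


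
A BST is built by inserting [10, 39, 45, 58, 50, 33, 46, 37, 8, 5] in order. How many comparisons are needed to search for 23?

Search path for 23: 10 -> 39 -> 33
Found: False
Comparisons: 3


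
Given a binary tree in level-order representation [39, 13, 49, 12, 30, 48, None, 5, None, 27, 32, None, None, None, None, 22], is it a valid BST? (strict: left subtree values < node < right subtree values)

Level-order array: [39, 13, 49, 12, 30, 48, None, 5, None, 27, 32, None, None, None, None, 22]
Validate using subtree bounds (lo, hi): at each node, require lo < value < hi,
then recurse left with hi=value and right with lo=value.
Preorder trace (stopping at first violation):
  at node 39 with bounds (-inf, +inf): OK
  at node 13 with bounds (-inf, 39): OK
  at node 12 with bounds (-inf, 13): OK
  at node 5 with bounds (-inf, 12): OK
  at node 30 with bounds (13, 39): OK
  at node 27 with bounds (13, 30): OK
  at node 22 with bounds (13, 27): OK
  at node 32 with bounds (30, 39): OK
  at node 49 with bounds (39, +inf): OK
  at node 48 with bounds (39, 49): OK
No violation found at any node.
Result: Valid BST


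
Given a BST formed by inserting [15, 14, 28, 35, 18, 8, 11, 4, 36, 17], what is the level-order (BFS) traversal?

Tree insertion order: [15, 14, 28, 35, 18, 8, 11, 4, 36, 17]
Tree (level-order array): [15, 14, 28, 8, None, 18, 35, 4, 11, 17, None, None, 36]
BFS from the root, enqueuing left then right child of each popped node:
  queue [15] -> pop 15, enqueue [14, 28], visited so far: [15]
  queue [14, 28] -> pop 14, enqueue [8], visited so far: [15, 14]
  queue [28, 8] -> pop 28, enqueue [18, 35], visited so far: [15, 14, 28]
  queue [8, 18, 35] -> pop 8, enqueue [4, 11], visited so far: [15, 14, 28, 8]
  queue [18, 35, 4, 11] -> pop 18, enqueue [17], visited so far: [15, 14, 28, 8, 18]
  queue [35, 4, 11, 17] -> pop 35, enqueue [36], visited so far: [15, 14, 28, 8, 18, 35]
  queue [4, 11, 17, 36] -> pop 4, enqueue [none], visited so far: [15, 14, 28, 8, 18, 35, 4]
  queue [11, 17, 36] -> pop 11, enqueue [none], visited so far: [15, 14, 28, 8, 18, 35, 4, 11]
  queue [17, 36] -> pop 17, enqueue [none], visited so far: [15, 14, 28, 8, 18, 35, 4, 11, 17]
  queue [36] -> pop 36, enqueue [none], visited so far: [15, 14, 28, 8, 18, 35, 4, 11, 17, 36]
Result: [15, 14, 28, 8, 18, 35, 4, 11, 17, 36]


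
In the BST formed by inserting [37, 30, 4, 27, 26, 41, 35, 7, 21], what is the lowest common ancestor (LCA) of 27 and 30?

Tree insertion order: [37, 30, 4, 27, 26, 41, 35, 7, 21]
Tree (level-order array): [37, 30, 41, 4, 35, None, None, None, 27, None, None, 26, None, 7, None, None, 21]
In a BST, the LCA of p=27, q=30 is the first node v on the
root-to-leaf path with p <= v <= q (go left if both < v, right if both > v).
Walk from root:
  at 37: both 27 and 30 < 37, go left
  at 30: 27 <= 30 <= 30, this is the LCA
LCA = 30


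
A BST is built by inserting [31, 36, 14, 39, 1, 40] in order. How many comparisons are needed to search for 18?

Search path for 18: 31 -> 14
Found: False
Comparisons: 2


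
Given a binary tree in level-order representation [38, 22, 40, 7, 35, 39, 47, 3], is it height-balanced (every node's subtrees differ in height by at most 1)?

Tree (level-order array): [38, 22, 40, 7, 35, 39, 47, 3]
Definition: a tree is height-balanced if, at every node, |h(left) - h(right)| <= 1 (empty subtree has height -1).
Bottom-up per-node check:
  node 3: h_left=-1, h_right=-1, diff=0 [OK], height=0
  node 7: h_left=0, h_right=-1, diff=1 [OK], height=1
  node 35: h_left=-1, h_right=-1, diff=0 [OK], height=0
  node 22: h_left=1, h_right=0, diff=1 [OK], height=2
  node 39: h_left=-1, h_right=-1, diff=0 [OK], height=0
  node 47: h_left=-1, h_right=-1, diff=0 [OK], height=0
  node 40: h_left=0, h_right=0, diff=0 [OK], height=1
  node 38: h_left=2, h_right=1, diff=1 [OK], height=3
All nodes satisfy the balance condition.
Result: Balanced


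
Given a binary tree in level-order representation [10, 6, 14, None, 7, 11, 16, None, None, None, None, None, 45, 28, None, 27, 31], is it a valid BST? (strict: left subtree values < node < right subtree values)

Level-order array: [10, 6, 14, None, 7, 11, 16, None, None, None, None, None, 45, 28, None, 27, 31]
Validate using subtree bounds (lo, hi): at each node, require lo < value < hi,
then recurse left with hi=value and right with lo=value.
Preorder trace (stopping at first violation):
  at node 10 with bounds (-inf, +inf): OK
  at node 6 with bounds (-inf, 10): OK
  at node 7 with bounds (6, 10): OK
  at node 14 with bounds (10, +inf): OK
  at node 11 with bounds (10, 14): OK
  at node 16 with bounds (14, +inf): OK
  at node 45 with bounds (16, +inf): OK
  at node 28 with bounds (16, 45): OK
  at node 27 with bounds (16, 28): OK
  at node 31 with bounds (28, 45): OK
No violation found at any node.
Result: Valid BST


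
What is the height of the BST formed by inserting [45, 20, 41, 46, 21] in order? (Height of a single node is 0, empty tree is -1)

Insertion order: [45, 20, 41, 46, 21]
Tree (level-order array): [45, 20, 46, None, 41, None, None, 21]
Compute height bottom-up (empty subtree = -1):
  height(21) = 1 + max(-1, -1) = 0
  height(41) = 1 + max(0, -1) = 1
  height(20) = 1 + max(-1, 1) = 2
  height(46) = 1 + max(-1, -1) = 0
  height(45) = 1 + max(2, 0) = 3
Height = 3


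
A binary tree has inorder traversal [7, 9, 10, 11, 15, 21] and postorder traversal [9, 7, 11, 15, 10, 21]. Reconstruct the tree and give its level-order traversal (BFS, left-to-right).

Inorder:   [7, 9, 10, 11, 15, 21]
Postorder: [9, 7, 11, 15, 10, 21]
Algorithm: postorder visits root last, so walk postorder right-to-left;
each value is the root of the current inorder slice — split it at that
value, recurse on the right subtree first, then the left.
Recursive splits:
  root=21; inorder splits into left=[7, 9, 10, 11, 15], right=[]
  root=10; inorder splits into left=[7, 9], right=[11, 15]
  root=15; inorder splits into left=[11], right=[]
  root=11; inorder splits into left=[], right=[]
  root=7; inorder splits into left=[], right=[9]
  root=9; inorder splits into left=[], right=[]
Reconstructed level-order: [21, 10, 7, 15, 9, 11]


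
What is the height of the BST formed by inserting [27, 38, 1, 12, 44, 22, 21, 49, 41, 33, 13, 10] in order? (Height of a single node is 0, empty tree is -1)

Insertion order: [27, 38, 1, 12, 44, 22, 21, 49, 41, 33, 13, 10]
Tree (level-order array): [27, 1, 38, None, 12, 33, 44, 10, 22, None, None, 41, 49, None, None, 21, None, None, None, None, None, 13]
Compute height bottom-up (empty subtree = -1):
  height(10) = 1 + max(-1, -1) = 0
  height(13) = 1 + max(-1, -1) = 0
  height(21) = 1 + max(0, -1) = 1
  height(22) = 1 + max(1, -1) = 2
  height(12) = 1 + max(0, 2) = 3
  height(1) = 1 + max(-1, 3) = 4
  height(33) = 1 + max(-1, -1) = 0
  height(41) = 1 + max(-1, -1) = 0
  height(49) = 1 + max(-1, -1) = 0
  height(44) = 1 + max(0, 0) = 1
  height(38) = 1 + max(0, 1) = 2
  height(27) = 1 + max(4, 2) = 5
Height = 5
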